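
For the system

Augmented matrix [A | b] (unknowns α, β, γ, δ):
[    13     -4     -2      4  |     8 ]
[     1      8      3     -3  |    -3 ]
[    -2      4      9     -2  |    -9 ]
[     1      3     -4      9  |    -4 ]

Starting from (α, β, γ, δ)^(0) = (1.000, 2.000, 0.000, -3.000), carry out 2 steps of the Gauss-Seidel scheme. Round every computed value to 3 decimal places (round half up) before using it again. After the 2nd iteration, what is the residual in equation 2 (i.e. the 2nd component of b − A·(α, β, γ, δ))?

0.067

Iteration 1:
  α = (8 - (-4)·2.000 - (-2)·0.000 - (4)·-3.000) / (13) = 2.154
  β = (-3 - (1)·2.154 - (3)·0.000 - (-3)·-3.000) / (8) = -1.769
  γ = (-9 - (-2)·2.154 - (4)·-1.769 - (-2)·-3.000) / (9) = -0.402
  δ = (-4 - (1)·2.154 - (3)·-1.769 - (-4)·-0.402) / (9) = -0.273
Iteration 2:
  α = (8 - (-4)·-1.769 - (-2)·-0.402 - (4)·-0.273) / (13) = 0.093
  β = (-3 - (1)·0.093 - (3)·-0.402 - (-3)·-0.273) / (8) = -0.338
  γ = (-9 - (-2)·0.093 - (4)·-0.338 - (-2)·-0.273) / (9) = -0.890
  δ = (-4 - (1)·0.093 - (3)·-0.338 - (-4)·-0.890) / (9) = -0.738
Residual b − A·x = (6.611, 0.067, -0.928, 0.003)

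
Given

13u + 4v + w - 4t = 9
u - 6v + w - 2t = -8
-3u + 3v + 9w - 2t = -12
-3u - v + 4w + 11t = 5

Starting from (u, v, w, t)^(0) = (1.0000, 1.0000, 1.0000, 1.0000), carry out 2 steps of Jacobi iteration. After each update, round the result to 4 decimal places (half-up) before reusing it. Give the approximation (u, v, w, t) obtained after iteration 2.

Iteration 1:
  u = (9 - (4)·1.0000 - (1)·1.0000 - (-4)·1.0000) / (13) = 0.6154
  v = (-8 - (1)·1.0000 - (1)·1.0000 - (-2)·1.0000) / (-6) = 1.3333
  w = (-12 - (-3)·1.0000 - (3)·1.0000 - (-2)·1.0000) / (9) = -1.1111
  t = (5 - (-3)·1.0000 - (-1)·1.0000 - (4)·1.0000) / (11) = 0.4545
Iteration 2:
  u = (9 - (4)·1.3333 - (1)·-1.1111 - (-4)·0.4545) / (13) = 0.5074
  v = (-8 - (1)·0.6154 - (1)·-1.1111 - (-2)·0.4545) / (-6) = 1.0992
  w = (-12 - (-3)·0.6154 - (3)·1.3333 - (-2)·0.4545) / (9) = -1.4716
  t = (5 - (-3)·0.6154 - (-1)·1.3333 - (4)·-1.1111) / (11) = 1.1476

(0.5074, 1.0992, -1.4716, 1.1476)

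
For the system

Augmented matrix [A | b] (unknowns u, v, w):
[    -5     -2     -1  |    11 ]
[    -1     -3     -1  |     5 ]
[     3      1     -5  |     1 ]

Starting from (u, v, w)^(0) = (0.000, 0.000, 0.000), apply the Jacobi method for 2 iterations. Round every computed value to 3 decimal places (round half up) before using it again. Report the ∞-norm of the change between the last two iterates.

1.653

Iteration 1:
  u = (11 - (-2)·0.000 - (-1)·0.000) / (-5) = -2.200
  v = (5 - (-1)·0.000 - (-1)·0.000) / (-3) = -1.667
  w = (1 - (3)·0.000 - (1)·0.000) / (-5) = -0.200
Iteration 2:
  u = (11 - (-2)·-1.667 - (-1)·-0.200) / (-5) = -1.493
  v = (5 - (-1)·-2.200 - (-1)·-0.200) / (-3) = -0.867
  w = (1 - (3)·-2.200 - (1)·-1.667) / (-5) = -1.853
Change: (0.707, 0.800, -1.653) → max |·| = 1.653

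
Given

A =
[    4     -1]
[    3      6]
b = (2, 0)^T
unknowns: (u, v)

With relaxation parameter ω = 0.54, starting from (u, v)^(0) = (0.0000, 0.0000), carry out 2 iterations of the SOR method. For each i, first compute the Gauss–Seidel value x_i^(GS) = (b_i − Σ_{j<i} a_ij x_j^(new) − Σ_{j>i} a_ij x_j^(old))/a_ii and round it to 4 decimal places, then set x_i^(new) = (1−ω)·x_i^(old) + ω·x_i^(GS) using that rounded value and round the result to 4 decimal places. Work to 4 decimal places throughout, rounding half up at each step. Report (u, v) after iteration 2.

(0.3844, -0.1373)

Iteration 1:
  u: GS value = (2 - (-1)·0.0000) / (4) = 0.5000;  u ← (1−ω)·0.0000 + ω·0.5000 = 0.2700
  v: GS value = (0 - (3)·0.2700) / (6) = -0.1350;  v ← (1−ω)·0.0000 + ω·-0.1350 = -0.0729
Iteration 2:
  u: GS value = (2 - (-1)·-0.0729) / (4) = 0.4818;  u ← (1−ω)·0.2700 + ω·0.4818 = 0.3844
  v: GS value = (0 - (3)·0.3844) / (6) = -0.1922;  v ← (1−ω)·-0.0729 + ω·-0.1922 = -0.1373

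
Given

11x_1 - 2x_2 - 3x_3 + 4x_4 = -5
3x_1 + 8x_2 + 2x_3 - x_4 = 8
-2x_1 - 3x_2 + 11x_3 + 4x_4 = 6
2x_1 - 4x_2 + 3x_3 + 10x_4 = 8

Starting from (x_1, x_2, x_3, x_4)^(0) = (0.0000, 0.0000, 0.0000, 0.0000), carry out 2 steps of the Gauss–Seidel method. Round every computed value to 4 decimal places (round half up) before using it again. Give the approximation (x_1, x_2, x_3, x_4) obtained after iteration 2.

(-0.4374, 1.1091, 0.3595, 1.2233)

Iteration 1:
  x_1 = (-5 - (-2)·0.0000 - (-3)·0.0000 - (4)·0.0000) / (11) = -0.4545
  x_2 = (8 - (3)·-0.4545 - (2)·0.0000 - (-1)·0.0000) / (8) = 1.1704
  x_3 = (6 - (-2)·-0.4545 - (-3)·1.1704 - (4)·0.0000) / (11) = 0.7820
  x_4 = (8 - (2)·-0.4545 - (-4)·1.1704 - (3)·0.7820) / (10) = 1.1245
Iteration 2:
  x_1 = (-5 - (-2)·1.1704 - (-3)·0.7820 - (4)·1.1245) / (11) = -0.4374
  x_2 = (8 - (3)·-0.4374 - (2)·0.7820 - (-1)·1.1245) / (8) = 1.1091
  x_3 = (6 - (-2)·-0.4374 - (-3)·1.1091 - (4)·1.1245) / (11) = 0.3595
  x_4 = (8 - (2)·-0.4374 - (-4)·1.1091 - (3)·0.3595) / (10) = 1.2233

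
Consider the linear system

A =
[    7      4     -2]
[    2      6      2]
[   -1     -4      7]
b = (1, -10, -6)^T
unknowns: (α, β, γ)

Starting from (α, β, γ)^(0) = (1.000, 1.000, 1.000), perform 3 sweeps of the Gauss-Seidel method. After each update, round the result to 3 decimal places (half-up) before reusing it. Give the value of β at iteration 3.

-1.322

Iteration 1:
  α = (1 - (4)·1.000 - (-2)·1.000) / (7) = -0.143
  β = (-10 - (2)·-0.143 - (2)·1.000) / (6) = -1.952
  γ = (-6 - (-1)·-0.143 - (-4)·-1.952) / (7) = -1.993
Iteration 2:
  α = (1 - (4)·-1.952 - (-2)·-1.993) / (7) = 0.689
  β = (-10 - (2)·0.689 - (2)·-1.993) / (6) = -1.232
  γ = (-6 - (-1)·0.689 - (-4)·-1.232) / (7) = -1.463
Iteration 3:
  α = (1 - (4)·-1.232 - (-2)·-1.463) / (7) = 0.429
  β = (-10 - (2)·0.429 - (2)·-1.463) / (6) = -1.322
  γ = (-6 - (-1)·0.429 - (-4)·-1.322) / (7) = -1.551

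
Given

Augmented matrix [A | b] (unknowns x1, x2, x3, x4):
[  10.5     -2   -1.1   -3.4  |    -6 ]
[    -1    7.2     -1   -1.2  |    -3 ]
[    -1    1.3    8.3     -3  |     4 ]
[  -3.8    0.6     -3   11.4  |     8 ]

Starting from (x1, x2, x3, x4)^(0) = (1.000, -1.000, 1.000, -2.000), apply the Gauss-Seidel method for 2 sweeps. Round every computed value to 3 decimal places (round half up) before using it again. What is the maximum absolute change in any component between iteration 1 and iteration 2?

Iteration 1:
  x1 = (-6 - (-2)·-1.000 - (-1.1)·1.000 - (-3.4)·-2.000) / (10.5) = -1.305
  x2 = (-3 - (-1)·-1.305 - (-1)·1.000 - (-1.2)·-2.000) / (7.2) = -0.792
  x3 = (4 - (-1)·-1.305 - (1.3)·-0.792 - (-3)·-2.000) / (8.3) = -0.274
  x4 = (8 - (-3.8)·-1.305 - (0.6)·-0.792 - (-3)·-0.274) / (11.4) = 0.236
Iteration 2:
  x1 = (-6 - (-2)·-0.792 - (-1.1)·-0.274 - (-3.4)·0.236) / (10.5) = -0.675
  x2 = (-3 - (-1)·-0.675 - (-1)·-0.274 - (-1.2)·0.236) / (7.2) = -0.509
  x3 = (4 - (-1)·-0.675 - (1.3)·-0.509 - (-3)·0.236) / (8.3) = 0.566
  x4 = (8 - (-3.8)·-0.675 - (0.6)·-0.509 - (-3)·0.566) / (11.4) = 0.652
Change: (0.630, 0.283, 0.840, 0.416) → max |·| = 0.840

0.840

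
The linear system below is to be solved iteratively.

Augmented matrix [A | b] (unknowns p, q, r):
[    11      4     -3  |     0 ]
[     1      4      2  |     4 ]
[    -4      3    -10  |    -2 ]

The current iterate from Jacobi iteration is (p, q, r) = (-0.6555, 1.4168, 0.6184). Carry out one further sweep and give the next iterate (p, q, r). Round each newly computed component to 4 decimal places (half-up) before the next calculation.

(-0.3465, 0.8547, 0.8872)

One sweep:
  p = (0 - (4)·1.4168 - (-3)·0.6184) / (11) = -0.3465
  q = (4 - (1)·-0.6555 - (2)·0.6184) / (4) = 0.8547
  r = (-2 - (-4)·-0.6555 - (3)·1.4168) / (-10) = 0.8872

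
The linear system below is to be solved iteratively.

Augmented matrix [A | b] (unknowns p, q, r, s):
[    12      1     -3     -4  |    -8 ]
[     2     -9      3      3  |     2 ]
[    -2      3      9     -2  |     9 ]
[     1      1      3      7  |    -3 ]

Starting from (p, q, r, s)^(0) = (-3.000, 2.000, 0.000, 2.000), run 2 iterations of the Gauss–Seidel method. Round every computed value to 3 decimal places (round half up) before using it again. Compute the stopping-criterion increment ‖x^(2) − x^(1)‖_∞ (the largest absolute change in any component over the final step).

Iteration 1:
  p = (-8 - (1)·2.000 - (-3)·0.000 - (-4)·2.000) / (12) = -0.167
  q = (2 - (2)·-0.167 - (3)·0.000 - (3)·2.000) / (-9) = 0.407
  r = (9 - (-2)·-0.167 - (3)·0.407 - (-2)·2.000) / (9) = 1.272
  s = (-3 - (1)·-0.167 - (1)·0.407 - (3)·1.272) / (7) = -1.008
Iteration 2:
  p = (-8 - (1)·0.407 - (-3)·1.272 - (-4)·-1.008) / (12) = -0.719
  q = (2 - (2)·-0.719 - (3)·1.272 - (3)·-1.008) / (-9) = -0.294
  r = (9 - (-2)·-0.719 - (3)·-0.294 - (-2)·-1.008) / (9) = 0.714
  s = (-3 - (1)·-0.719 - (1)·-0.294 - (3)·0.714) / (7) = -0.590
Change: (-0.552, -0.701, -0.558, 0.418) → max |·| = 0.701

0.701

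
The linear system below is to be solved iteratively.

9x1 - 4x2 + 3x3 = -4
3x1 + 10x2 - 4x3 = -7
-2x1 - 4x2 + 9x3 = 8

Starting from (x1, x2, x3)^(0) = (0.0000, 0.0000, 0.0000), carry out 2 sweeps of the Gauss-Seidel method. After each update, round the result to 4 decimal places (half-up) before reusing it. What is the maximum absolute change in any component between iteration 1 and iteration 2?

0.4313

Iteration 1:
  x1 = (-4 - (-4)·0.0000 - (3)·0.0000) / (9) = -0.4444
  x2 = (-7 - (3)·-0.4444 - (-4)·0.0000) / (10) = -0.5667
  x3 = (8 - (-2)·-0.4444 - (-4)·-0.5667) / (9) = 0.5383
Iteration 2:
  x1 = (-4 - (-4)·-0.5667 - (3)·0.5383) / (9) = -0.8757
  x2 = (-7 - (3)·-0.8757 - (-4)·0.5383) / (10) = -0.2220
  x3 = (8 - (-2)·-0.8757 - (-4)·-0.2220) / (9) = 0.5956
Change: (-0.4313, 0.3447, 0.0573) → max |·| = 0.4313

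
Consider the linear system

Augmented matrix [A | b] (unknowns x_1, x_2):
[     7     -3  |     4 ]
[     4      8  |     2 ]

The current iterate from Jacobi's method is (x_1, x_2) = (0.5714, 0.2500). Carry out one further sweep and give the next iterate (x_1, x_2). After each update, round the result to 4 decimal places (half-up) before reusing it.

(0.6786, -0.0357)

One sweep:
  x_1 = (4 - (-3)·0.2500) / (7) = 0.6786
  x_2 = (2 - (4)·0.5714) / (8) = -0.0357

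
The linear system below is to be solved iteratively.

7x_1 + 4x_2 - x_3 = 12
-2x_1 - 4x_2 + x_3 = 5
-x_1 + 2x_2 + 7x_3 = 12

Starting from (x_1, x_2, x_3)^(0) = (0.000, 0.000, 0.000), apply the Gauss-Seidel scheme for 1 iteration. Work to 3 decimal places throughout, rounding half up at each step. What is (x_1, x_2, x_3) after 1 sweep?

(1.714, -2.107, 2.561)

Iteration 1:
  x_1 = (12 - (4)·0.000 - (-1)·0.000) / (7) = 1.714
  x_2 = (5 - (-2)·1.714 - (1)·0.000) / (-4) = -2.107
  x_3 = (12 - (-1)·1.714 - (2)·-2.107) / (7) = 2.561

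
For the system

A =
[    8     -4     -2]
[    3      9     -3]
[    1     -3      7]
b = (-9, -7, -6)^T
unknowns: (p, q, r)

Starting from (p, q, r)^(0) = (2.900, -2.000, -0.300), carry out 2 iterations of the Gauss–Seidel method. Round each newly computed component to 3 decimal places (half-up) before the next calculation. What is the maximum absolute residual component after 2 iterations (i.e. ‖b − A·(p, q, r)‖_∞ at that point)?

2.120

Iteration 1:
  p = (-9 - (-4)·-2.000 - (-2)·-0.300) / (8) = -2.200
  q = (-7 - (3)·-2.200 - (-3)·-0.300) / (9) = -0.144
  r = (-6 - (1)·-2.200 - (-3)·-0.144) / (7) = -0.605
Iteration 2:
  p = (-9 - (-4)·-0.144 - (-2)·-0.605) / (8) = -1.348
  q = (-7 - (3)·-1.348 - (-3)·-0.605) / (9) = -0.530
  r = (-6 - (1)·-1.348 - (-3)·-0.530) / (7) = -0.892
Residual b − A·x = (-2.120, -0.862, 0.002); ∞-norm = 2.120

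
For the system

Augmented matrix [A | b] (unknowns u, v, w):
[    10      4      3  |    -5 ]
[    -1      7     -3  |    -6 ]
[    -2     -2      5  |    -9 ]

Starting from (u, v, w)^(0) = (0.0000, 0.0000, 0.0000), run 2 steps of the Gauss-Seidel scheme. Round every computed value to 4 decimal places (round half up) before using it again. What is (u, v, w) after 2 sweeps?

Iteration 1:
  u = (-5 - (4)·0.0000 - (3)·0.0000) / (10) = -0.5000
  v = (-6 - (-1)·-0.5000 - (-3)·0.0000) / (7) = -0.9286
  w = (-9 - (-2)·-0.5000 - (-2)·-0.9286) / (5) = -2.3714
Iteration 2:
  u = (-5 - (4)·-0.9286 - (3)·-2.3714) / (10) = 0.5829
  v = (-6 - (-1)·0.5829 - (-3)·-2.3714) / (7) = -1.7902
  w = (-9 - (-2)·0.5829 - (-2)·-1.7902) / (5) = -2.2829

(0.5829, -1.7902, -2.2829)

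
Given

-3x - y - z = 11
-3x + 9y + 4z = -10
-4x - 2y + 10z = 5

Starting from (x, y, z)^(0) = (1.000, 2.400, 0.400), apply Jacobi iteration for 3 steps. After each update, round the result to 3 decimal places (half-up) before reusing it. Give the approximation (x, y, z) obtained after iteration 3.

(-2.070, -1.700, -1.675)

Iteration 1:
  x = (11 - (-1)·2.400 - (-1)·0.400) / (-3) = -4.600
  y = (-10 - (-3)·1.000 - (4)·0.400) / (9) = -0.956
  z = (5 - (-4)·1.000 - (-2)·2.400) / (10) = 1.380
Iteration 2:
  x = (11 - (-1)·-0.956 - (-1)·1.380) / (-3) = -3.808
  y = (-10 - (-3)·-4.600 - (4)·1.380) / (9) = -3.258
  z = (5 - (-4)·-4.600 - (-2)·-0.956) / (10) = -1.531
Iteration 3:
  x = (11 - (-1)·-3.258 - (-1)·-1.531) / (-3) = -2.070
  y = (-10 - (-3)·-3.808 - (4)·-1.531) / (9) = -1.700
  z = (5 - (-4)·-3.808 - (-2)·-3.258) / (10) = -1.675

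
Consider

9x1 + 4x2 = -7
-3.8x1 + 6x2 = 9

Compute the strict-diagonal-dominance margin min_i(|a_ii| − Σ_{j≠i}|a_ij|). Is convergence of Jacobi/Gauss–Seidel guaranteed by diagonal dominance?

row 1: |9| − (4) = 5
row 2: |6| − (3.8) = 2.2
minimum over rows = 2.2 → strictly diagonally dominant (convergence guaranteed)

2.2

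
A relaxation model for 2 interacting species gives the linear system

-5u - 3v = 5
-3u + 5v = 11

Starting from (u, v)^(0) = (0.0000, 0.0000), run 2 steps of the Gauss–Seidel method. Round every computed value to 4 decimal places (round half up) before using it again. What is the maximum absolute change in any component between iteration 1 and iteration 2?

0.9600

Iteration 1:
  u = (5 - (-3)·0.0000) / (-5) = -1.0000
  v = (11 - (-3)·-1.0000) / (5) = 1.6000
Iteration 2:
  u = (5 - (-3)·1.6000) / (-5) = -1.9600
  v = (11 - (-3)·-1.9600) / (5) = 1.0240
Change: (-0.9600, -0.5760) → max |·| = 0.9600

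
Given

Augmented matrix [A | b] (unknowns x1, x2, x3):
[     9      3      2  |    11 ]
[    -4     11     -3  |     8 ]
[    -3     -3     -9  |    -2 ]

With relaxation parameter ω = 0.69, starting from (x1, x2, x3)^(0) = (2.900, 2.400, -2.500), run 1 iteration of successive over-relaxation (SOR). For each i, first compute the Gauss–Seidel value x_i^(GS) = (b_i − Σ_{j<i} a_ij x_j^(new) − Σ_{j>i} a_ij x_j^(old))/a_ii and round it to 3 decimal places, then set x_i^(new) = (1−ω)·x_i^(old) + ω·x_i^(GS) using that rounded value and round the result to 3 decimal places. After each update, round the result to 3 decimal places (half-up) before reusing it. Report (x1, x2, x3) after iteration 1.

(1.574, 1.170, -1.252)

Iteration 1:
  x1: GS value = (11 - (3)·2.400 - (2)·-2.500) / (9) = 0.978;  x1 ← (1−ω)·2.900 + ω·0.978 = 1.574
  x2: GS value = (8 - (-4)·1.574 - (-3)·-2.500) / (11) = 0.618;  x2 ← (1−ω)·2.400 + ω·0.618 = 1.170
  x3: GS value = (-2 - (-3)·1.574 - (-3)·1.170) / (-9) = -0.692;  x3 ← (1−ω)·-2.500 + ω·-0.692 = -1.252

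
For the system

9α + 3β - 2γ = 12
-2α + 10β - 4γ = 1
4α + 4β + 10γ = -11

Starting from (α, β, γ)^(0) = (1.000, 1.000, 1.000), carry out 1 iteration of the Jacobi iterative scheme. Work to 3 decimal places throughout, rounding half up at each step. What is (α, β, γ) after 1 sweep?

Iteration 1:
  α = (12 - (3)·1.000 - (-2)·1.000) / (9) = 1.222
  β = (1 - (-2)·1.000 - (-4)·1.000) / (10) = 0.700
  γ = (-11 - (4)·1.000 - (4)·1.000) / (10) = -1.900

(1.222, 0.700, -1.900)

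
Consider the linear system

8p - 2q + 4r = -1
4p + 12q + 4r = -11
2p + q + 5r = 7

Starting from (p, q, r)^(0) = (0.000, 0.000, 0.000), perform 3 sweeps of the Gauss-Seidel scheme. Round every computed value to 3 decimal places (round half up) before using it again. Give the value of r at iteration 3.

2.199

Iteration 1:
  p = (-1 - (-2)·0.000 - (4)·0.000) / (8) = -0.125
  q = (-11 - (4)·-0.125 - (4)·0.000) / (12) = -0.875
  r = (7 - (2)·-0.125 - (1)·-0.875) / (5) = 1.625
Iteration 2:
  p = (-1 - (-2)·-0.875 - (4)·1.625) / (8) = -1.156
  q = (-11 - (4)·-1.156 - (4)·1.625) / (12) = -1.073
  r = (7 - (2)·-1.156 - (1)·-1.073) / (5) = 2.077
Iteration 3:
  p = (-1 - (-2)·-1.073 - (4)·2.077) / (8) = -1.432
  q = (-11 - (4)·-1.432 - (4)·2.077) / (12) = -1.132
  r = (7 - (2)·-1.432 - (1)·-1.132) / (5) = 2.199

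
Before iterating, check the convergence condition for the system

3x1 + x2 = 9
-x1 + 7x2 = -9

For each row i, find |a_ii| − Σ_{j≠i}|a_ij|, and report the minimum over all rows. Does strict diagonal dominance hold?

row 1: |3| − (1) = 2
row 2: |7| − (1) = 6
minimum over rows = 2 → strictly diagonally dominant (convergence guaranteed)

2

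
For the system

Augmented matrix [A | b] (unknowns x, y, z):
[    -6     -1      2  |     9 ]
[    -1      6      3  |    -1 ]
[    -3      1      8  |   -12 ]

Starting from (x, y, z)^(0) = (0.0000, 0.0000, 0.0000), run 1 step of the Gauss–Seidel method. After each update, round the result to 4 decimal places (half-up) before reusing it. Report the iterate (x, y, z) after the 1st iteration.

Iteration 1:
  x = (9 - (-1)·0.0000 - (2)·0.0000) / (-6) = -1.5000
  y = (-1 - (-1)·-1.5000 - (3)·0.0000) / (6) = -0.4167
  z = (-12 - (-3)·-1.5000 - (1)·-0.4167) / (8) = -2.0104

(-1.5000, -0.4167, -2.0104)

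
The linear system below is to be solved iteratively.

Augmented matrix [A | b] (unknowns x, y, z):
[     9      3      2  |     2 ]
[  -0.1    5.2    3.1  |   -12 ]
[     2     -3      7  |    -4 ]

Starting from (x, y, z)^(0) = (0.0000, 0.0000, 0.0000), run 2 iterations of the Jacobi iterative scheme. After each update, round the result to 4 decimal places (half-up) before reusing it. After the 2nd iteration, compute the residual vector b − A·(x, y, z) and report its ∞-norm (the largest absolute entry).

Iteration 1:
  x = (2 - (3)·0.0000 - (2)·0.0000) / (9) = 0.2222
  y = (-12 - (-0.1)·0.0000 - (3.1)·0.0000) / (5.2) = -2.3077
  z = (-4 - (2)·0.0000 - (-3)·0.0000) / (7) = -0.5714
Iteration 2:
  x = (2 - (3)·-2.3077 - (2)·-0.5714) / (9) = 1.1184
  y = (-12 - (-0.1)·0.2222 - (3.1)·-0.5714) / (5.2) = -1.9628
  z = (-4 - (2)·0.2222 - (-3)·-2.3077) / (7) = -1.6239
Residual b − A·x = (1.0706, 3.3525, -0.7579); ∞-norm = 3.3525

3.3525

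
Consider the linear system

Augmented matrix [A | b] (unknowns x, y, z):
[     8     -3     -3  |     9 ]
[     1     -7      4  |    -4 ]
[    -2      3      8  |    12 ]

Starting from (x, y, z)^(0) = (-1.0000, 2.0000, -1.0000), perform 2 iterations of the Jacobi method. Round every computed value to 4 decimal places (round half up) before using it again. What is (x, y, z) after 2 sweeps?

(1.2589, 1.0714, 1.9286)

Iteration 1:
  x = (9 - (-3)·2.0000 - (-3)·-1.0000) / (8) = 1.5000
  y = (-4 - (1)·-1.0000 - (4)·-1.0000) / (-7) = -0.1429
  z = (12 - (-2)·-1.0000 - (3)·2.0000) / (8) = 0.5000
Iteration 2:
  x = (9 - (-3)·-0.1429 - (-3)·0.5000) / (8) = 1.2589
  y = (-4 - (1)·1.5000 - (4)·0.5000) / (-7) = 1.0714
  z = (12 - (-2)·1.5000 - (3)·-0.1429) / (8) = 1.9286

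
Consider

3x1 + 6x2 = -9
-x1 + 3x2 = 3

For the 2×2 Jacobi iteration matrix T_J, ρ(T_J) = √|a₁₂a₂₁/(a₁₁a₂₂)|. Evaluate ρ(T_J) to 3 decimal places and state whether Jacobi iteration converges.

a₁₂a₂₁/(a₁₁a₂₂) = (6)·(-1) / ((3)·(3)) = -0.666667
ρ = √|-0.666667| = √0.666667 = 0.816
ρ < 1, so Jacobi converges

0.816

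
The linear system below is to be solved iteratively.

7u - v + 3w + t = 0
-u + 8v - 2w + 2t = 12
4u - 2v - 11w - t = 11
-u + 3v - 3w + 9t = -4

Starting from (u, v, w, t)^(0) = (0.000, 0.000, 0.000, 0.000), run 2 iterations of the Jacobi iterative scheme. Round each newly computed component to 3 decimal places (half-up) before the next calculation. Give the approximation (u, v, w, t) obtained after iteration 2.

(0.706, 1.361, -1.232, -1.278)

Iteration 1:
  u = (0 - (-1)·0.000 - (3)·0.000 - (1)·0.000) / (7) = 0.000
  v = (12 - (-1)·0.000 - (-2)·0.000 - (2)·0.000) / (8) = 1.500
  w = (11 - (4)·0.000 - (-2)·0.000 - (-1)·0.000) / (-11) = -1.000
  t = (-4 - (-1)·0.000 - (3)·0.000 - (-3)·0.000) / (9) = -0.444
Iteration 2:
  u = (0 - (-1)·1.500 - (3)·-1.000 - (1)·-0.444) / (7) = 0.706
  v = (12 - (-1)·0.000 - (-2)·-1.000 - (2)·-0.444) / (8) = 1.361
  w = (11 - (4)·0.000 - (-2)·1.500 - (-1)·-0.444) / (-11) = -1.232
  t = (-4 - (-1)·0.000 - (3)·1.500 - (-3)·-1.000) / (9) = -1.278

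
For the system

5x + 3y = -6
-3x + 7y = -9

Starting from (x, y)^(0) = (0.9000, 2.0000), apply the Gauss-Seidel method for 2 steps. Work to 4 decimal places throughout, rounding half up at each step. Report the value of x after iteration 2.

Iteration 1:
  x = (-6 - (3)·2.0000) / (5) = -2.4000
  y = (-9 - (-3)·-2.4000) / (7) = -2.3143
Iteration 2:
  x = (-6 - (3)·-2.3143) / (5) = 0.1886
  y = (-9 - (-3)·0.1886) / (7) = -1.2049

0.1886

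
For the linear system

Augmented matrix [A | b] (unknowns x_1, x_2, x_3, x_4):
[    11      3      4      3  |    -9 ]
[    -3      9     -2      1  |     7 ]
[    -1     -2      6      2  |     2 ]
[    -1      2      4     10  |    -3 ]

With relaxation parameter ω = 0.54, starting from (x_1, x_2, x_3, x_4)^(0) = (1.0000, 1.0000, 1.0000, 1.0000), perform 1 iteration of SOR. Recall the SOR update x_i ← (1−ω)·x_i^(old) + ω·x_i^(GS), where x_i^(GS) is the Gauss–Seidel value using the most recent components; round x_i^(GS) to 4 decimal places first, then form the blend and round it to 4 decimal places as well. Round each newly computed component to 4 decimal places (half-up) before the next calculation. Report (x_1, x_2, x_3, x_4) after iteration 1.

(-0.4727, 0.8549, 0.5713, 0.0567)

Iteration 1:
  x_1: GS value = (-9 - (3)·1.0000 - (4)·1.0000 - (3)·1.0000) / (11) = -1.7273;  x_1 ← (1−ω)·1.0000 + ω·-1.7273 = -0.4727
  x_2: GS value = (7 - (-3)·-0.4727 - (-2)·1.0000 - (1)·1.0000) / (9) = 0.7313;  x_2 ← (1−ω)·1.0000 + ω·0.7313 = 0.8549
  x_3: GS value = (2 - (-1)·-0.4727 - (-2)·0.8549 - (2)·1.0000) / (6) = 0.2062;  x_3 ← (1−ω)·1.0000 + ω·0.2062 = 0.5713
  x_4: GS value = (-3 - (-1)·-0.4727 - (2)·0.8549 - (4)·0.5713) / (10) = -0.7468;  x_4 ← (1−ω)·1.0000 + ω·-0.7468 = 0.0567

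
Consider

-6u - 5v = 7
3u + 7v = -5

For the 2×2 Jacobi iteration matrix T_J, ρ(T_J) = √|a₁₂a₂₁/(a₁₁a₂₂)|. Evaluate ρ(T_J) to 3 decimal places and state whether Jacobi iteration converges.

0.598

a₁₂a₂₁/(a₁₁a₂₂) = (-5)·(3) / ((-6)·(7)) = 0.357143
ρ = √|0.357143| = √0.357143 = 0.598
ρ < 1, so Jacobi converges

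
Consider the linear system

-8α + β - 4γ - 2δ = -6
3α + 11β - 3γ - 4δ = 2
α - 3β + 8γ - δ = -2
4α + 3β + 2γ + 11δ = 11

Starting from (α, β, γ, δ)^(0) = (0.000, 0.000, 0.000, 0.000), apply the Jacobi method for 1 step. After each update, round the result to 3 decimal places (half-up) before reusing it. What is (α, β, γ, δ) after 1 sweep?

(0.750, 0.182, -0.250, 1.000)

Iteration 1:
  α = (-6 - (1)·0.000 - (-4)·0.000 - (-2)·0.000) / (-8) = 0.750
  β = (2 - (3)·0.000 - (-3)·0.000 - (-4)·0.000) / (11) = 0.182
  γ = (-2 - (1)·0.000 - (-3)·0.000 - (-1)·0.000) / (8) = -0.250
  δ = (11 - (4)·0.000 - (3)·0.000 - (2)·0.000) / (11) = 1.000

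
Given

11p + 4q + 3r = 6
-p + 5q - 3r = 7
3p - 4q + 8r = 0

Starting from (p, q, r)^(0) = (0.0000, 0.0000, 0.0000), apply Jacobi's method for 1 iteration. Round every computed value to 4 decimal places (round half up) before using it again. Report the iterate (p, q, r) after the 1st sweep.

Iteration 1:
  p = (6 - (4)·0.0000 - (3)·0.0000) / (11) = 0.5455
  q = (7 - (-1)·0.0000 - (-3)·0.0000) / (5) = 1.4000
  r = (0 - (3)·0.0000 - (-4)·0.0000) / (8) = 0.0000

(0.5455, 1.4000, 0.0000)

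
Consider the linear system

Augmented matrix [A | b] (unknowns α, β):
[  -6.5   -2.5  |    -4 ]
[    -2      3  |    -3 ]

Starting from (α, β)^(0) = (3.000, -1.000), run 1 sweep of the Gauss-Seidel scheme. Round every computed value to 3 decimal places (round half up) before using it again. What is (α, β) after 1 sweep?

Iteration 1:
  α = (-4 - (-2.5)·-1.000) / (-6.5) = 1.000
  β = (-3 - (-2)·1.000) / (3) = -0.333

(1.000, -0.333)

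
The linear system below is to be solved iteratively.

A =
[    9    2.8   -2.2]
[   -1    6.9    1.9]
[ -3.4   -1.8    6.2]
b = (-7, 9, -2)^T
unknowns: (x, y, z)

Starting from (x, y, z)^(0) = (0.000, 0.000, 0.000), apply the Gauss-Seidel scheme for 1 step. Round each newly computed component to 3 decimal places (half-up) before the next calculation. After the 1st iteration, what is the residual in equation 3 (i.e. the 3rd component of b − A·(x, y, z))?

Iteration 1:
  x = (-7 - (2.8)·0.000 - (-2.2)·0.000) / (9) = -0.778
  y = (9 - (-1)·-0.778 - (1.9)·0.000) / (6.9) = 1.192
  z = (-2 - (-3.4)·-0.778 - (-1.8)·1.192) / (6.2) = -0.403
Residual b − A·x = (-4.222, 0.763, -0.001)

-0.001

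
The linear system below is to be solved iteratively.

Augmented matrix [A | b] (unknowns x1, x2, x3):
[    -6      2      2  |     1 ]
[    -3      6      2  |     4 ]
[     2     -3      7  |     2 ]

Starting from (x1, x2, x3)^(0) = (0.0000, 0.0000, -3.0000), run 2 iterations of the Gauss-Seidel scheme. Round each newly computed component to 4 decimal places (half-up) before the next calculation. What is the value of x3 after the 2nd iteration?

0.3770

Iteration 1:
  x1 = (1 - (2)·0.0000 - (2)·-3.0000) / (-6) = -1.1667
  x2 = (4 - (-3)·-1.1667 - (2)·-3.0000) / (6) = 1.0833
  x3 = (2 - (2)·-1.1667 - (-3)·1.0833) / (7) = 1.0833
Iteration 2:
  x1 = (1 - (2)·1.0833 - (2)·1.0833) / (-6) = 0.5555
  x2 = (4 - (-3)·0.5555 - (2)·1.0833) / (6) = 0.5833
  x3 = (2 - (2)·0.5555 - (-3)·0.5833) / (7) = 0.3770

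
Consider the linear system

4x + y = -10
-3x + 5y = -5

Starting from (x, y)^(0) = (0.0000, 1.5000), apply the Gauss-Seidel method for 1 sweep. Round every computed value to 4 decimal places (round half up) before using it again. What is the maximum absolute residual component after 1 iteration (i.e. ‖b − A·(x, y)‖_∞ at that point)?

4.2250

Iteration 1:
  x = (-10 - (1)·1.5000) / (4) = -2.8750
  y = (-5 - (-3)·-2.8750) / (5) = -2.7250
Residual b − A·x = (4.2250, 0.0000); ∞-norm = 4.2250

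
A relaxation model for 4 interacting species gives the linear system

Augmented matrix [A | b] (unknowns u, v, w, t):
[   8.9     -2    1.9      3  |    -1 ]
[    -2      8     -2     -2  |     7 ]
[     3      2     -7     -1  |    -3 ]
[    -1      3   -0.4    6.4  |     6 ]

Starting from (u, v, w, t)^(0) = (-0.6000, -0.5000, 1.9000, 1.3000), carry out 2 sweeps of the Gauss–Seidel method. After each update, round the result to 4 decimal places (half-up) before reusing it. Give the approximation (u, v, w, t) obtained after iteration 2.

(0.1228, 0.9831, 0.7446, 0.5424)

Iteration 1:
  u = (-1 - (-2)·-0.5000 - (1.9)·1.9000 - (3)·1.3000) / (8.9) = -1.0685
  v = (7 - (-2)·-1.0685 - (-2)·1.9000 - (-2)·1.3000) / (8) = 1.4079
  w = (-3 - (3)·-1.0685 - (2)·1.4079 - (-1)·1.3000) / (-7) = 0.1872
  t = (6 - (-1)·-1.0685 - (3)·1.4079 - (-0.4)·0.1872) / (6.4) = 0.1223
Iteration 2:
  u = (-1 - (-2)·1.4079 - (1.9)·0.1872 - (3)·0.1223) / (8.9) = 0.1228
  v = (7 - (-2)·0.1228 - (-2)·0.1872 - (-2)·0.1223) / (8) = 0.9831
  w = (-3 - (3)·0.1228 - (2)·0.9831 - (-1)·0.1223) / (-7) = 0.7446
  t = (6 - (-1)·0.1228 - (3)·0.9831 - (-0.4)·0.7446) / (6.4) = 0.5424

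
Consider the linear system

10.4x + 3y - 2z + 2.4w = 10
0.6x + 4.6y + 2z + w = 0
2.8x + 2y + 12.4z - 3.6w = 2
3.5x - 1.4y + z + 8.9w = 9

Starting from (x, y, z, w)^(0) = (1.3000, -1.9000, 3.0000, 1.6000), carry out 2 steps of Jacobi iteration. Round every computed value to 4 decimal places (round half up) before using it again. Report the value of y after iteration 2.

-0.4721

Iteration 1:
  x = (10 - (3)·-1.9000 - (-2)·3.0000 - (2.4)·1.6000) / (10.4) = 1.7173
  y = (0 - (0.6)·1.3000 - (2)·3.0000 - (1)·1.6000) / (4.6) = -1.8217
  z = (2 - (2.8)·1.3000 - (2)·-1.9000 - (-3.6)·1.6000) / (12.4) = 0.6387
  w = (9 - (3.5)·1.3000 - (-1.4)·-1.9000 - (1)·3.0000) / (8.9) = -0.1360
Iteration 2:
  x = (10 - (3)·-1.8217 - (-2)·0.6387 - (2.4)·-0.1360) / (10.4) = 1.6412
  y = (0 - (0.6)·1.7173 - (2)·0.6387 - (1)·-0.1360) / (4.6) = -0.4721
  z = (2 - (2.8)·1.7173 - (2)·-1.8217 - (-3.6)·-0.1360) / (12.4) = 0.0279
  w = (9 - (3.5)·1.7173 - (-1.4)·-1.8217 - (1)·0.6387) / (8.9) = -0.0224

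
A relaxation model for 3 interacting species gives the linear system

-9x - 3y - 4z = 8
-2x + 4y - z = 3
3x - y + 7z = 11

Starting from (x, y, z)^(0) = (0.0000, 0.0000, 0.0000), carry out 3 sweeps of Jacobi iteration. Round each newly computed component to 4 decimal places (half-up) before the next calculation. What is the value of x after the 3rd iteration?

-2.0370

Iteration 1:
  x = (8 - (-3)·0.0000 - (-4)·0.0000) / (-9) = -0.8889
  y = (3 - (-2)·0.0000 - (-1)·0.0000) / (4) = 0.7500
  z = (11 - (3)·0.0000 - (-1)·0.0000) / (7) = 1.5714
Iteration 2:
  x = (8 - (-3)·0.7500 - (-4)·1.5714) / (-9) = -1.8373
  y = (3 - (-2)·-0.8889 - (-1)·1.5714) / (4) = 0.6984
  z = (11 - (3)·-0.8889 - (-1)·0.7500) / (7) = 2.0595
Iteration 3:
  x = (8 - (-3)·0.6984 - (-4)·2.0595) / (-9) = -2.0370
  y = (3 - (-2)·-1.8373 - (-1)·2.0595) / (4) = 0.3462
  z = (11 - (3)·-1.8373 - (-1)·0.6984) / (7) = 2.4586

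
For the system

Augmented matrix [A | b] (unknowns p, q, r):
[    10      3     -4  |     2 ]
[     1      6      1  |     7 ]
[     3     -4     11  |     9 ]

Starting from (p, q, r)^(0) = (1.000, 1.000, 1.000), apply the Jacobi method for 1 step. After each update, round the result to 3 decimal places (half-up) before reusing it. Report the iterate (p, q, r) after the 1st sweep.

(0.300, 0.833, 0.909)

Iteration 1:
  p = (2 - (3)·1.000 - (-4)·1.000) / (10) = 0.300
  q = (7 - (1)·1.000 - (1)·1.000) / (6) = 0.833
  r = (9 - (3)·1.000 - (-4)·1.000) / (11) = 0.909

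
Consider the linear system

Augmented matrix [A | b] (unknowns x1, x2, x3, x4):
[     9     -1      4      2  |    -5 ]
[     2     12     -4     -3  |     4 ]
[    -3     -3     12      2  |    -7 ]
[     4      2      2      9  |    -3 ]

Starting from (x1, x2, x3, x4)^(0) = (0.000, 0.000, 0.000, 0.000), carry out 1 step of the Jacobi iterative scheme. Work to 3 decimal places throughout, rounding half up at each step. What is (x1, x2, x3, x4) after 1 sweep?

(-0.556, 0.333, -0.583, -0.333)

Iteration 1:
  x1 = (-5 - (-1)·0.000 - (4)·0.000 - (2)·0.000) / (9) = -0.556
  x2 = (4 - (2)·0.000 - (-4)·0.000 - (-3)·0.000) / (12) = 0.333
  x3 = (-7 - (-3)·0.000 - (-3)·0.000 - (2)·0.000) / (12) = -0.583
  x4 = (-3 - (4)·0.000 - (2)·0.000 - (2)·0.000) / (9) = -0.333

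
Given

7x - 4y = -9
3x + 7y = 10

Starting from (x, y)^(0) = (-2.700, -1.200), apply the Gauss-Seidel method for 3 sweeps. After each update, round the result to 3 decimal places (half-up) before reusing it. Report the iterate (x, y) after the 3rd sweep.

Iteration 1:
  x = (-9 - (-4)·-1.200) / (7) = -1.971
  y = (10 - (3)·-1.971) / (7) = 2.273
Iteration 2:
  x = (-9 - (-4)·2.273) / (7) = 0.013
  y = (10 - (3)·0.013) / (7) = 1.423
Iteration 3:
  x = (-9 - (-4)·1.423) / (7) = -0.473
  y = (10 - (3)·-0.473) / (7) = 1.631

(-0.473, 1.631)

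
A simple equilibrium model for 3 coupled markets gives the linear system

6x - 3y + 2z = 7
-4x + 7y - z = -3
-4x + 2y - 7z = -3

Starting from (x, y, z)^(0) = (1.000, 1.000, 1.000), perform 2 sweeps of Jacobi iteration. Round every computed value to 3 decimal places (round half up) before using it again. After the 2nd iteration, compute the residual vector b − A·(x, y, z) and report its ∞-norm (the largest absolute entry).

0.992

Iteration 1:
  x = (7 - (-3)·1.000 - (2)·1.000) / (6) = 1.333
  y = (-3 - (-4)·1.000 - (-1)·1.000) / (7) = 0.286
  z = (-3 - (-4)·1.000 - (2)·1.000) / (-7) = 0.143
Iteration 2:
  x = (7 - (-3)·0.286 - (2)·0.143) / (6) = 1.262
  y = (-3 - (-4)·1.333 - (-1)·0.143) / (7) = 0.354
  z = (-3 - (-4)·1.333 - (2)·0.286) / (-7) = -0.251
Residual b − A·x = (0.992, -0.681, -0.417); ∞-norm = 0.992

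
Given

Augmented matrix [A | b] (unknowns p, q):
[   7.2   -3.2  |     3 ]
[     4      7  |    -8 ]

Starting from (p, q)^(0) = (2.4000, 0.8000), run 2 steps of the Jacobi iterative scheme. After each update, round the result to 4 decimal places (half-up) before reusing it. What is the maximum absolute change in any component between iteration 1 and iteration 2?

Iteration 1:
  p = (3 - (-3.2)·0.8000) / (7.2) = 0.7722
  q = (-8 - (4)·2.4000) / (7) = -2.5143
Iteration 2:
  p = (3 - (-3.2)·-2.5143) / (7.2) = -0.7008
  q = (-8 - (4)·0.7722) / (7) = -1.5841
Change: (-1.4730, 0.9302) → max |·| = 1.4730

1.4730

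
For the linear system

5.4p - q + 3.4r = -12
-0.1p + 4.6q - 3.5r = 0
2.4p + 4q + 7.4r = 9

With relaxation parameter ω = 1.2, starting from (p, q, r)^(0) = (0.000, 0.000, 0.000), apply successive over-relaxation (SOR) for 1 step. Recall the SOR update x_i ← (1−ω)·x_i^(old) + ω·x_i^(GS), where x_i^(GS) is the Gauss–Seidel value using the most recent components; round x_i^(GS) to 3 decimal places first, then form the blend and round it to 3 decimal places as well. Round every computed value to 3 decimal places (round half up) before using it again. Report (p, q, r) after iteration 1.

Iteration 1:
  p: GS value = (-12 - (-1)·0.000 - (3.4)·0.000) / (5.4) = -2.222;  p ← (1−ω)·0.000 + ω·-2.222 = -2.666
  q: GS value = (0 - (-0.1)·-2.666 - (-3.5)·0.000) / (4.6) = -0.058;  q ← (1−ω)·0.000 + ω·-0.058 = -0.070
  r: GS value = (9 - (2.4)·-2.666 - (4)·-0.070) / (7.4) = 2.119;  r ← (1−ω)·0.000 + ω·2.119 = 2.543

(-2.666, -0.070, 2.543)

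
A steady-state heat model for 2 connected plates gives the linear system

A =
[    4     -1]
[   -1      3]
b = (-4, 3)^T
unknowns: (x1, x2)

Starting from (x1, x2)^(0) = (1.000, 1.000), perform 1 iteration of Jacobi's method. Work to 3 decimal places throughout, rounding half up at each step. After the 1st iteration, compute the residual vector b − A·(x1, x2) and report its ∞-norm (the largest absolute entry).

1.749

Iteration 1:
  x1 = (-4 - (-1)·1.000) / (4) = -0.750
  x2 = (3 - (-1)·1.000) / (3) = 1.333
Residual b − A·x = (0.333, -1.749); ∞-norm = 1.749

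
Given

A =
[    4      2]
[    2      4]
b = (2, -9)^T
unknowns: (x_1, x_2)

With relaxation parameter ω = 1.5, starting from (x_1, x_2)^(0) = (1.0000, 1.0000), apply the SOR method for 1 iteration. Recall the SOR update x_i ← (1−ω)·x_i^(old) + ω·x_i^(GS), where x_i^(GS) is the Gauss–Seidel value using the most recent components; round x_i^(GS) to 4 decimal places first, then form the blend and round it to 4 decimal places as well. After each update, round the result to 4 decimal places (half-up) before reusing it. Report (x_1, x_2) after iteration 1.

(-0.5000, -3.5000)

Iteration 1:
  x_1: GS value = (2 - (2)·1.0000) / (4) = 0.0000;  x_1 ← (1−ω)·1.0000 + ω·0.0000 = -0.5000
  x_2: GS value = (-9 - (2)·-0.5000) / (4) = -2.0000;  x_2 ← (1−ω)·1.0000 + ω·-2.0000 = -3.5000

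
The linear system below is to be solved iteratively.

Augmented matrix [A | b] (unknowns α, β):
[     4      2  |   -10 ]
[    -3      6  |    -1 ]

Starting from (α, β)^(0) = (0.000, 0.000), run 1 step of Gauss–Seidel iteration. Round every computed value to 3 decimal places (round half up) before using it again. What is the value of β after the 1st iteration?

-1.417

Iteration 1:
  α = (-10 - (2)·0.000) / (4) = -2.500
  β = (-1 - (-3)·-2.500) / (6) = -1.417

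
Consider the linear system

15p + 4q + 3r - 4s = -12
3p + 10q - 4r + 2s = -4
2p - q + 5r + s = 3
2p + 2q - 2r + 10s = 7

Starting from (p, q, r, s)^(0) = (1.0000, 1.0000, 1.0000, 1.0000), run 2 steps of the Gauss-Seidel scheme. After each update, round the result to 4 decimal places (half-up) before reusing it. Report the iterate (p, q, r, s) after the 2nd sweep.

(-0.7123, -0.0671, 0.6627, 0.9884)

Iteration 1:
  p = (-12 - (4)·1.0000 - (3)·1.0000 - (-4)·1.0000) / (15) = -1.0000
  q = (-4 - (3)·-1.0000 - (-4)·1.0000 - (2)·1.0000) / (10) = 0.1000
  r = (3 - (2)·-1.0000 - (-1)·0.1000 - (1)·1.0000) / (5) = 0.8200
  s = (7 - (2)·-1.0000 - (2)·0.1000 - (-2)·0.8200) / (10) = 1.0440
Iteration 2:
  p = (-12 - (4)·0.1000 - (3)·0.8200 - (-4)·1.0440) / (15) = -0.7123
  q = (-4 - (3)·-0.7123 - (-4)·0.8200 - (2)·1.0440) / (10) = -0.0671
  r = (3 - (2)·-0.7123 - (-1)·-0.0671 - (1)·1.0440) / (5) = 0.6627
  s = (7 - (2)·-0.7123 - (2)·-0.0671 - (-2)·0.6627) / (10) = 0.9884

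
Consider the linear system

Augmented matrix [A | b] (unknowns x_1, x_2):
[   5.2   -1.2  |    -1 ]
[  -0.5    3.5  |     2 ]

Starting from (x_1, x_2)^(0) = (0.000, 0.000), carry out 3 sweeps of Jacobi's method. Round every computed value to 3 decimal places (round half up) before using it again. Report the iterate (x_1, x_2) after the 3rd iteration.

Iteration 1:
  x_1 = (-1 - (-1.2)·0.000) / (5.2) = -0.192
  x_2 = (2 - (-0.5)·0.000) / (3.5) = 0.571
Iteration 2:
  x_1 = (-1 - (-1.2)·0.571) / (5.2) = -0.061
  x_2 = (2 - (-0.5)·-0.192) / (3.5) = 0.544
Iteration 3:
  x_1 = (-1 - (-1.2)·0.544) / (5.2) = -0.067
  x_2 = (2 - (-0.5)·-0.061) / (3.5) = 0.563

(-0.067, 0.563)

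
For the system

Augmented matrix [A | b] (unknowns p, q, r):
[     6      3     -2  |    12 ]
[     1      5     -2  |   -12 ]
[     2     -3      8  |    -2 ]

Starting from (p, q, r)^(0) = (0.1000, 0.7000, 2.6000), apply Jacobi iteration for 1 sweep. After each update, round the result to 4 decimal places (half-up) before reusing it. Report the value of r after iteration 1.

-0.0125

Iteration 1:
  p = (12 - (3)·0.7000 - (-2)·2.6000) / (6) = 2.5167
  q = (-12 - (1)·0.1000 - (-2)·2.6000) / (5) = -1.3800
  r = (-2 - (2)·0.1000 - (-3)·0.7000) / (8) = -0.0125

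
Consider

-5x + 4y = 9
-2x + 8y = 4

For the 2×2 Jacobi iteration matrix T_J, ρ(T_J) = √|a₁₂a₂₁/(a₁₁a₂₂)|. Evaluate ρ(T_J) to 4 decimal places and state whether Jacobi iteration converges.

a₁₂a₂₁/(a₁₁a₂₂) = (4)·(-2) / ((-5)·(8)) = 0.200000
ρ = √|0.200000| = √0.200000 = 0.4472
ρ < 1, so Jacobi converges

0.4472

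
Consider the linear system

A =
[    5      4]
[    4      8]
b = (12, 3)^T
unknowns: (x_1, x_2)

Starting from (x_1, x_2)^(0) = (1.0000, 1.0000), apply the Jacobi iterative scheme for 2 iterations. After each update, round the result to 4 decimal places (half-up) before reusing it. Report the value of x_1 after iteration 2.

2.5000

Iteration 1:
  x_1 = (12 - (4)·1.0000) / (5) = 1.6000
  x_2 = (3 - (4)·1.0000) / (8) = -0.1250
Iteration 2:
  x_1 = (12 - (4)·-0.1250) / (5) = 2.5000
  x_2 = (3 - (4)·1.6000) / (8) = -0.4250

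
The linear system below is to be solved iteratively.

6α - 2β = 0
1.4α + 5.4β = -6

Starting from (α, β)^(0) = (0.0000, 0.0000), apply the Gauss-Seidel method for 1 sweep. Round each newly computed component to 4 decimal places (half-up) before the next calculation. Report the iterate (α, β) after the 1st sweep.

(0.0000, -1.1111)

Iteration 1:
  α = (0 - (-2)·0.0000) / (6) = 0.0000
  β = (-6 - (1.4)·0.0000) / (5.4) = -1.1111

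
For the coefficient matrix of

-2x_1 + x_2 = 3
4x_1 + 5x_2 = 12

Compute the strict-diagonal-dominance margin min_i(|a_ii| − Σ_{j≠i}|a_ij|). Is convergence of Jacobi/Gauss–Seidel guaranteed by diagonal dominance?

row 1: |-2| − (1) = 1
row 2: |5| − (4) = 1
minimum over rows = 1 → strictly diagonally dominant (convergence guaranteed)

1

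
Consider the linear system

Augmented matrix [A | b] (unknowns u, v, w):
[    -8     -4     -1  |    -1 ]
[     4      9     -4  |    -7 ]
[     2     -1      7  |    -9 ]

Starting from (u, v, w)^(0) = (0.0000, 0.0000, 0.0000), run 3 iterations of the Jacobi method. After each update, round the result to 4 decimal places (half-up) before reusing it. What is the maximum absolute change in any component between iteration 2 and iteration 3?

Iteration 1:
  u = (-1 - (-4)·0.0000 - (-1)·0.0000) / (-8) = 0.1250
  v = (-7 - (4)·0.0000 - (-4)·0.0000) / (9) = -0.7778
  w = (-9 - (2)·0.0000 - (-1)·0.0000) / (7) = -1.2857
Iteration 2:
  u = (-1 - (-4)·-0.7778 - (-1)·-1.2857) / (-8) = 0.6746
  v = (-7 - (4)·0.1250 - (-4)·-1.2857) / (9) = -1.4048
  w = (-9 - (2)·0.1250 - (-1)·-0.7778) / (7) = -1.4325
Iteration 3:
  u = (-1 - (-4)·-1.4048 - (-1)·-1.4325) / (-8) = 1.0065
  v = (-7 - (4)·0.6746 - (-4)·-1.4325) / (9) = -1.7143
  w = (-9 - (2)·0.6746 - (-1)·-1.4048) / (7) = -1.6791
Change: (0.3319, -0.3095, -0.2466) → max |·| = 0.3319

0.3319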